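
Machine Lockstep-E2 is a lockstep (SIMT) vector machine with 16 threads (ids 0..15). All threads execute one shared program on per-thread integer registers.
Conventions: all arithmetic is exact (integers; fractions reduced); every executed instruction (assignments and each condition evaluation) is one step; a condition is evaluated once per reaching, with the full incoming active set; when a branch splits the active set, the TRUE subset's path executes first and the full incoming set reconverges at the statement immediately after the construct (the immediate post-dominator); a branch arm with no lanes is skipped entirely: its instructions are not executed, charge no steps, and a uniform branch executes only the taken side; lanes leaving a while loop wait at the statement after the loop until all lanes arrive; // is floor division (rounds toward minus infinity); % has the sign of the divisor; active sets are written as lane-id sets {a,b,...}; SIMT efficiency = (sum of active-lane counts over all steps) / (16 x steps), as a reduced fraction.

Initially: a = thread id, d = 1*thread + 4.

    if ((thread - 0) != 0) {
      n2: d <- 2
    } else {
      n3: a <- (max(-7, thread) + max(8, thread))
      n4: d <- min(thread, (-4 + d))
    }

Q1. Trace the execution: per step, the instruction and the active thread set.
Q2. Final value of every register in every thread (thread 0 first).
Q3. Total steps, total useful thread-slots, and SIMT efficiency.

step 0: eval ((thread - 0) != 0)     {0,1,2,3,4,5,6,7,8,9,10,11,12,13,14,15}
step 1: d <- 2                       {1,2,3,4,5,6,7,8,9,10,11,12,13,14,15}
step 2: a <- (max(-7, thread) + max(8, thread)) {0}
step 3: d <- min(thread, (-4 + d))   {0}

Answer: 4 steps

a: 8,1,2,3,4,5,6,7,8,9,10,11,12,13,14,15
d: 0,2,2,2,2,2,2,2,2,2,2,2,2,2,2,2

steps = 4; useful = 33; efficiency = 33/64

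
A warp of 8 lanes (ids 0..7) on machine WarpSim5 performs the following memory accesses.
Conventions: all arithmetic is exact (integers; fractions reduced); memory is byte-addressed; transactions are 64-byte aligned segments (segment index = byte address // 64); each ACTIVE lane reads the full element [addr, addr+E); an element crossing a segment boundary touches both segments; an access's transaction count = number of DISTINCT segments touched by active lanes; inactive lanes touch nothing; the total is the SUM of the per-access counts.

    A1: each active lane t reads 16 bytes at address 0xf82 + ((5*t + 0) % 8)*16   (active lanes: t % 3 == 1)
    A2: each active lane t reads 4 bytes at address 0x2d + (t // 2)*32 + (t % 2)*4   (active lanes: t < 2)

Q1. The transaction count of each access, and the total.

A1: 2 transactions
A2: 1 transaction

Answer: 2,1; total 3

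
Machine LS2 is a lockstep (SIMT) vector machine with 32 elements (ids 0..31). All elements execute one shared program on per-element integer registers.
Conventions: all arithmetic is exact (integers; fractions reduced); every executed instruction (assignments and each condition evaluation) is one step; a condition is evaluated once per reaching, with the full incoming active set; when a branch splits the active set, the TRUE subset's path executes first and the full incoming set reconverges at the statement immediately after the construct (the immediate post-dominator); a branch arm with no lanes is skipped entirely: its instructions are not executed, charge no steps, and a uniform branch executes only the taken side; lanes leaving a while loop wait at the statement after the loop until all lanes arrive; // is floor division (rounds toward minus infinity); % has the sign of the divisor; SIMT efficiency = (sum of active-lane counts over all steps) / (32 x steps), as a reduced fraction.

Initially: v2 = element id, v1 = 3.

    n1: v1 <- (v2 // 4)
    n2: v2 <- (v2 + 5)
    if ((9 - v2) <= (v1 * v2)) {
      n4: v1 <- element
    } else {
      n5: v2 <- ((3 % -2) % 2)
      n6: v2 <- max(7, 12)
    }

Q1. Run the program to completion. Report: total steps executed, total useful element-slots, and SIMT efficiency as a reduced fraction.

Answer: 6 steps, 132 useful, 11/16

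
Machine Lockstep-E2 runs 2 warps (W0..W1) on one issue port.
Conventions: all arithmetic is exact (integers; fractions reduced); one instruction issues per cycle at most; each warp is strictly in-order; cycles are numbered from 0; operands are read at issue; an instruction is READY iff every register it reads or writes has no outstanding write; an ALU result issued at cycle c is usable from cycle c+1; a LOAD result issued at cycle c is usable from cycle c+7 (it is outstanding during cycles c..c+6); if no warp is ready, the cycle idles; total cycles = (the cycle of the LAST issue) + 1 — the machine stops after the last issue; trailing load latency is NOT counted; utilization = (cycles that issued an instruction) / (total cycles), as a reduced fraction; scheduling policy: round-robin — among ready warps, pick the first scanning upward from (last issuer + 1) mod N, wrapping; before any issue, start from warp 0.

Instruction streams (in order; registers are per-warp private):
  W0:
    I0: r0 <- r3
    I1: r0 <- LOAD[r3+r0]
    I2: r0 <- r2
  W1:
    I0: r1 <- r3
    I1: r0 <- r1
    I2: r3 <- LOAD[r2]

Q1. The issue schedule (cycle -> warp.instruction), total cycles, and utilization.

cycle 0: W0.I0
cycle 1: W1.I0
cycle 2: W0.I1
cycle 3: W1.I1
cycle 4: W1.I2
cycle 5: idle
cycle 6: idle
cycle 7: idle
cycle 8: idle
cycle 9: W0.I2

Answer: 10 cycles, utilization 3/5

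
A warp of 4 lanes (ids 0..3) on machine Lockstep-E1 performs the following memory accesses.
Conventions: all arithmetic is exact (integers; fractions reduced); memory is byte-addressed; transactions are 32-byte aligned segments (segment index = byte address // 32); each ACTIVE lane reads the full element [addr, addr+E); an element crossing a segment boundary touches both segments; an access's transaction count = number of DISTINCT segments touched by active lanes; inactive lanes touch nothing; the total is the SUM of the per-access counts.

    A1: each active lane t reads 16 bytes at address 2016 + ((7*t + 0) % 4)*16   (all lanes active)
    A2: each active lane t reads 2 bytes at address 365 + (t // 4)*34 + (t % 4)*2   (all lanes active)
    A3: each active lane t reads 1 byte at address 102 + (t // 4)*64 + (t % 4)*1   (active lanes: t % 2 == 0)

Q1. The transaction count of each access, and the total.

A1: 2 transactions
A2: 1 transaction
A3: 1 transaction

Answer: 2,1,1; total 4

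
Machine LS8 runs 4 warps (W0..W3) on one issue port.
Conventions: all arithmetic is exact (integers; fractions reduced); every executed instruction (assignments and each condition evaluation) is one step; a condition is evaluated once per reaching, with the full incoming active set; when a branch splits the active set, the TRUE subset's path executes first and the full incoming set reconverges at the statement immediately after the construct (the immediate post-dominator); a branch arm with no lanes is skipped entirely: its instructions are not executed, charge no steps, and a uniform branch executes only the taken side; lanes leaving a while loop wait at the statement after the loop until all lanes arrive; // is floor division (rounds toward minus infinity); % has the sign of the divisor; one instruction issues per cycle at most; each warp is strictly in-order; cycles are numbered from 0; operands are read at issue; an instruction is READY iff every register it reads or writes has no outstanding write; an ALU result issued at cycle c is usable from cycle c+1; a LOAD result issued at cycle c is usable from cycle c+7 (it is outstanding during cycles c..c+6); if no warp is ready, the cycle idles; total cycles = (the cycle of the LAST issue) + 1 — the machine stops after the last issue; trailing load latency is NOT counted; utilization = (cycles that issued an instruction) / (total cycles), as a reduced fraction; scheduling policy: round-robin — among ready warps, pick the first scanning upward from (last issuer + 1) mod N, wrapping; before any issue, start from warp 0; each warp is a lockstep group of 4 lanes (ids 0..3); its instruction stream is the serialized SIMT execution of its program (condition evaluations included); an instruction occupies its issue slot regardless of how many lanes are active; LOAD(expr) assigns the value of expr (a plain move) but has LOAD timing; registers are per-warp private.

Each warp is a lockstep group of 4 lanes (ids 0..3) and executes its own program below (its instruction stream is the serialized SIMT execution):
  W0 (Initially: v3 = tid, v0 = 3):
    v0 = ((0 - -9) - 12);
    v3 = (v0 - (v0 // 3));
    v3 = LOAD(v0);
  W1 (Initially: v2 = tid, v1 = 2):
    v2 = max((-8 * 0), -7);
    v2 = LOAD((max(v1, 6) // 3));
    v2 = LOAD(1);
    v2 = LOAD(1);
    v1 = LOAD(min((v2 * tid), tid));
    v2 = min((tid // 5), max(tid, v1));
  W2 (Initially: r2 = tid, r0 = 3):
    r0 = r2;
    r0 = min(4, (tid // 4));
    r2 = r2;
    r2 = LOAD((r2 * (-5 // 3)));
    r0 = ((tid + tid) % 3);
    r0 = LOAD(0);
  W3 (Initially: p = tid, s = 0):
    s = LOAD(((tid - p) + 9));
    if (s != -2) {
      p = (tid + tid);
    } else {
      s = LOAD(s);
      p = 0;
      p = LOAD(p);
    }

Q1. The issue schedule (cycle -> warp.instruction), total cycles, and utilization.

cycle 0: W0.I0
cycle 1: W1.I0
cycle 2: W2.I0
cycle 3: W3.I0
cycle 4: W0.I1
cycle 5: W1.I1
cycle 6: W2.I1
cycle 7: W0.I2
cycle 8: W2.I2
cycle 9: W2.I3
cycle 10: W3.I1
cycle 11: W2.I4
cycle 12: W3.I2
cycle 13: W1.I2
cycle 14: W2.I5
cycle 15: idle
cycle 16: idle
cycle 17: idle
cycle 18: idle
cycle 19: idle
cycle 20: W1.I3
cycle 21: idle
cycle 22: idle
cycle 23: idle
cycle 24: idle
cycle 25: idle
cycle 26: idle
cycle 27: W1.I4
cycle 28: idle
cycle 29: idle
cycle 30: idle
cycle 31: idle
cycle 32: idle
cycle 33: idle
cycle 34: W1.I5

Answer: 35 cycles, utilization 18/35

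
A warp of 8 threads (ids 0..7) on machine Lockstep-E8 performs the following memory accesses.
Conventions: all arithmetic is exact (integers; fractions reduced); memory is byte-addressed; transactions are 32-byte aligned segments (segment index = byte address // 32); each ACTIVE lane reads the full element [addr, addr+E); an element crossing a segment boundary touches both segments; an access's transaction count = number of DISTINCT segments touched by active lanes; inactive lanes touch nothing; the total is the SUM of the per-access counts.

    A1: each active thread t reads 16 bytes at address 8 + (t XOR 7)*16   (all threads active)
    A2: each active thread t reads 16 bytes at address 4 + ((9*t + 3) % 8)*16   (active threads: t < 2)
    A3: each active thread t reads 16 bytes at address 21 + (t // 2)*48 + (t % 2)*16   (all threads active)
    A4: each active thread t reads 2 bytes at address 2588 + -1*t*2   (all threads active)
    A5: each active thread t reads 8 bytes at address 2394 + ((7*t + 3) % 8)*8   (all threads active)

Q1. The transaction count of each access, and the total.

A1: 5 transactions
A2: 2 transactions
A3: 7 transactions
A4: 1 transaction
A5: 3 transactions

Answer: 5,2,7,1,3; total 18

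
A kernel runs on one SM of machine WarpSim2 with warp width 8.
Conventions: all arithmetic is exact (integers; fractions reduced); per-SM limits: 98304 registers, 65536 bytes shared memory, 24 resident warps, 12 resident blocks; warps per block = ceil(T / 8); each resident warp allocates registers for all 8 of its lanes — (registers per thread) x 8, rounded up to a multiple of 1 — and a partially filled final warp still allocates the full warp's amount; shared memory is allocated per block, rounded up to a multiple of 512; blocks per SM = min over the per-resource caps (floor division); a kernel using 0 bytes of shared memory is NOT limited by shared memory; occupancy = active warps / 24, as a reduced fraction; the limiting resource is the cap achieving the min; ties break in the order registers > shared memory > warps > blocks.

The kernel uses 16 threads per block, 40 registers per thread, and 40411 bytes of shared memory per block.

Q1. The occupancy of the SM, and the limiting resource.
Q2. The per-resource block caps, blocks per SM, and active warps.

Answer: occupancy 1/12, limited by shared memory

registers: 153 blocks
shared memory: 1 block
warps: 12 blocks
blocks: 12 blocks

Answer: 1 block, 2 active warps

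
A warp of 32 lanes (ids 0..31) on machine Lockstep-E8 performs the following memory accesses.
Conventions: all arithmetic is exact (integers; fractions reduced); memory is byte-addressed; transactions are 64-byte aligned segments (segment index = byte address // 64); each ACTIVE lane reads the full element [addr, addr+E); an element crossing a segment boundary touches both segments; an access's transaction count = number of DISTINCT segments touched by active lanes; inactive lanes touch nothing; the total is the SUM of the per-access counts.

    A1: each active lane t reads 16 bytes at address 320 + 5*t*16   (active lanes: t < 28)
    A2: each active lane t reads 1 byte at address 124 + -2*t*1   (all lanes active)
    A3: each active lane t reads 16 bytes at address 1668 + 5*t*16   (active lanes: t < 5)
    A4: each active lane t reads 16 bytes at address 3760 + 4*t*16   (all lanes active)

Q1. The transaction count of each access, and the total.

A1: 28 transactions
A2: 2 transactions
A3: 6 transactions
A4: 32 transactions

Answer: 28,2,6,32; total 68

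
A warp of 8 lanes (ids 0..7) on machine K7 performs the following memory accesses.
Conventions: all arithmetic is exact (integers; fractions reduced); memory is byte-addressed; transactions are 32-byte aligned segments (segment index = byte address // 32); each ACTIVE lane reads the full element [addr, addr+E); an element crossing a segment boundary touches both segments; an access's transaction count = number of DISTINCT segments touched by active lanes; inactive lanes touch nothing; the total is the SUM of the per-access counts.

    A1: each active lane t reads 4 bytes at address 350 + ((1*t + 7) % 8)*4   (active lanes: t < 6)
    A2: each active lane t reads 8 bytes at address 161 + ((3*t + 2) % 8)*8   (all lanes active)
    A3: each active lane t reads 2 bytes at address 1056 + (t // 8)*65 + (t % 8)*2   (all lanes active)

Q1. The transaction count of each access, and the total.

A1: 2 transactions
A2: 3 transactions
A3: 1 transaction

Answer: 2,3,1; total 6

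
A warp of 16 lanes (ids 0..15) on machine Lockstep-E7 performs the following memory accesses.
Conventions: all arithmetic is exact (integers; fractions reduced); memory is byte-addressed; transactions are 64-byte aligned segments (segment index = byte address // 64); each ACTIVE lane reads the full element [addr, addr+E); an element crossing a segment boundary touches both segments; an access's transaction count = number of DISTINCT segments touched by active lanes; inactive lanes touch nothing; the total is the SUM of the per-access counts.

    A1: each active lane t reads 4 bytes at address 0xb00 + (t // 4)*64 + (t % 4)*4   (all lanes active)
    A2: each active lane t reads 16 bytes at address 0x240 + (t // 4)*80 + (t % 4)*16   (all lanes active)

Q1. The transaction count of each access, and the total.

A1: 4 transactions
A2: 5 transactions

Answer: 4,5; total 9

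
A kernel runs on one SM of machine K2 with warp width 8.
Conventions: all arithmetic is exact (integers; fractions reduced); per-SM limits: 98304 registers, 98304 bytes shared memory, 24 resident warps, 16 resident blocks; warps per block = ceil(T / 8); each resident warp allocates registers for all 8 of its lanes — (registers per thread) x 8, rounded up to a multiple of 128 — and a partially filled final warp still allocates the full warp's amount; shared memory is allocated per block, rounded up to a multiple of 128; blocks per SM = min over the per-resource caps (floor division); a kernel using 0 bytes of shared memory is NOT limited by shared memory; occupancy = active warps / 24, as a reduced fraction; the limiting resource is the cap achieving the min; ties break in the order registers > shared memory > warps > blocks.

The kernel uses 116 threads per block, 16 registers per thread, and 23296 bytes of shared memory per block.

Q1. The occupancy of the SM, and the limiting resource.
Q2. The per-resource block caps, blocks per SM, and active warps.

Answer: occupancy 5/8, limited by warps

registers: 51 blocks
shared memory: 4 blocks
warps: 1 block
blocks: 16 blocks

Answer: 1 block, 15 active warps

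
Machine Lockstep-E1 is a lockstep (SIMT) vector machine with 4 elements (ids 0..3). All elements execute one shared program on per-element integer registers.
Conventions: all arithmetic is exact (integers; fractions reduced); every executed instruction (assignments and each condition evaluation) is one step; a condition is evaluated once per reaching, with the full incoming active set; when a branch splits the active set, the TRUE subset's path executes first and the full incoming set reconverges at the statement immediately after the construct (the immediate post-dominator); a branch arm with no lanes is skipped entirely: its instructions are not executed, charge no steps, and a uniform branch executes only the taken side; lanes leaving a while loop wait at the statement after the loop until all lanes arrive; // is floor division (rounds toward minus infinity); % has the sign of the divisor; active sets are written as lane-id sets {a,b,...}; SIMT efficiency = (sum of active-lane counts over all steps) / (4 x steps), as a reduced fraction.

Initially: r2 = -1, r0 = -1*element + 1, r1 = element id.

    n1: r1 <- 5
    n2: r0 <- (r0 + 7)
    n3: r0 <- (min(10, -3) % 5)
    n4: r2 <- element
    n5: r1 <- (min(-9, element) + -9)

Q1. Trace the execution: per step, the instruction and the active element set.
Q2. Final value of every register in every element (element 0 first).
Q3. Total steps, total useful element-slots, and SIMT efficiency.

step 0: r1 <- 5                      {0,1,2,3}
step 1: r0 <- (r0 + 7)               {0,1,2,3}
step 2: r0 <- (min(10, -3) % 5)      {0,1,2,3}
step 3: r2 <- element                {0,1,2,3}
step 4: r1 <- (min(-9, element) + -9) {0,1,2,3}

Answer: 5 steps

r2: 0,1,2,3
r0: 2,2,2,2
r1: -18,-18,-18,-18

steps = 5; useful = 20; efficiency = 20/20 = 1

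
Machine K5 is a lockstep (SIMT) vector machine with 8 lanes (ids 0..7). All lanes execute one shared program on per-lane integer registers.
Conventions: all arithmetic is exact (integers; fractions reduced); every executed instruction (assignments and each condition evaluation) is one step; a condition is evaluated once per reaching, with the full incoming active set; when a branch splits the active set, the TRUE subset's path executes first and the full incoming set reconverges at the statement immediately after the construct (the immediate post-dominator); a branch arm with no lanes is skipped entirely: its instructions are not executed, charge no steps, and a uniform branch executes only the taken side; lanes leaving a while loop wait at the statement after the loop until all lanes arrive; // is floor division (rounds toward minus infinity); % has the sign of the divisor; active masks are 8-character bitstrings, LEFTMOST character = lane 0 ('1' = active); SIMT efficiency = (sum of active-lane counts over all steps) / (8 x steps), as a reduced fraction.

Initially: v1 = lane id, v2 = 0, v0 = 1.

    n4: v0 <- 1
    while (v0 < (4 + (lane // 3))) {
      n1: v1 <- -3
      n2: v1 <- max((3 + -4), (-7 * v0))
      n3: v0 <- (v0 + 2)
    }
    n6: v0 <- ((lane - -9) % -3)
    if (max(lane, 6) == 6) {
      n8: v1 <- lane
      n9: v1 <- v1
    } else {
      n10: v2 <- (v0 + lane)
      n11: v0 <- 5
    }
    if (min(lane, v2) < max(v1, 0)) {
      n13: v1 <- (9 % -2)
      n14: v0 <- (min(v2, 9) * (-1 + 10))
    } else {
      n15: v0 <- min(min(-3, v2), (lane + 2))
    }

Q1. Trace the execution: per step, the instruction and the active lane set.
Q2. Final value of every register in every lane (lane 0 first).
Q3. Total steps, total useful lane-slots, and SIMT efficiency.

step 0: v0 <- 1                      11111111
step 1: eval (v0 < (4 + (lane // 3))) 11111111
step 2: v1 <- -3                     11111111
step 3: v1 <- max((3 + -4), (-7 * v0)) 11111111
step 4: v0 <- (v0 + 2)               11111111
step 5: eval (v0 < (4 + (lane // 3))) 11111111
step 6: v1 <- -3                     11111111
step 7: v1 <- max((3 + -4), (-7 * v0)) 11111111
step 8: v0 <- (v0 + 2)               11111111
step 9: eval (v0 < (4 + (lane // 3))) 11111111
step 10: v1 <- -3                     00000011
step 11: v1 <- max((3 + -4), (-7 * v0)) 00000011
step 12: v0 <- (v0 + 2)               00000011
step 13: eval (v0 < (4 + (lane // 3))) 00000011
step 14: v0 <- ((lane - -9) % -3)     11111111
step 15: eval (max(lane, 6) == 6)     11111111
step 16: v1 <- lane                   11111110
step 17: v1 <- v1                     11111110
step 18: v2 <- (v0 + lane)            00000001
step 19: v0 <- 5                      00000001
step 20: eval (min(lane, v2) < max(v1, 0)) 11111111
step 21: v1 <- (9 % -2)               01111110
step 22: v0 <- (min(v2, 9) * (-1 + 10)) 01111110
step 23: v0 <- min(min(-3, v2), (lane + 2)) 10000001

Answer: 24 steps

v1: 0,-1,-1,-1,-1,-1,-1,-1
v2: 0,0,0,0,0,0,0,5
v0: -3,0,0,0,0,0,0,-3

steps = 24; useful = 142; efficiency = 142/192 = 71/96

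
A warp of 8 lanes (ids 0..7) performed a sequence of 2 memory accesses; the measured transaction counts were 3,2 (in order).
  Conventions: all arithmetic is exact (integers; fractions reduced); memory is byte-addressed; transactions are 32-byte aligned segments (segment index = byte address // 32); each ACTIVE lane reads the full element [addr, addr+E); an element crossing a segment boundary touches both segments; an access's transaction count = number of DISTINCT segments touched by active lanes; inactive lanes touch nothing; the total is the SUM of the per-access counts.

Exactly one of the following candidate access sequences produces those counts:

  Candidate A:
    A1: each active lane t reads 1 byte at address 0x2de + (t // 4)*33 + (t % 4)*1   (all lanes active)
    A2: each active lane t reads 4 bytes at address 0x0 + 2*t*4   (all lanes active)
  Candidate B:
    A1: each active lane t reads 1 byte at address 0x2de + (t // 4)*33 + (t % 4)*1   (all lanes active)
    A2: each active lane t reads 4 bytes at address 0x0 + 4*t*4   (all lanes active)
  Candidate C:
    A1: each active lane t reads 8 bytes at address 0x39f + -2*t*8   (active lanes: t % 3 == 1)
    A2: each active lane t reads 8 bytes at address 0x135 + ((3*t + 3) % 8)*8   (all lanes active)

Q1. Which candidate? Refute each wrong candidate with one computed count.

B: A2 gives 4 transactions, not 2
C: A1 gives 4 transactions, not 3
A: all counts match (3,2)

Answer: A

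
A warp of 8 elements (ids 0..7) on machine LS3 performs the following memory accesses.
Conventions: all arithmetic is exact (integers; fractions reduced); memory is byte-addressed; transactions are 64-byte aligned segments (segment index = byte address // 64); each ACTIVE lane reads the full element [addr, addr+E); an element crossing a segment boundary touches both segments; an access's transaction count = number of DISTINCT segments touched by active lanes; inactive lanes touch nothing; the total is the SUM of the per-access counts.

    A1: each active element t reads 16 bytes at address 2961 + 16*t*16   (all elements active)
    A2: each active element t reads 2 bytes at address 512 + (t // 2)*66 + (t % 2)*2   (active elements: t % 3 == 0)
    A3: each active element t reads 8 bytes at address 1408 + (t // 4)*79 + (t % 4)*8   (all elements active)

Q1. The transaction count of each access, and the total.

A1: 8 transactions
A2: 3 transactions
A3: 2 transactions

Answer: 8,3,2; total 13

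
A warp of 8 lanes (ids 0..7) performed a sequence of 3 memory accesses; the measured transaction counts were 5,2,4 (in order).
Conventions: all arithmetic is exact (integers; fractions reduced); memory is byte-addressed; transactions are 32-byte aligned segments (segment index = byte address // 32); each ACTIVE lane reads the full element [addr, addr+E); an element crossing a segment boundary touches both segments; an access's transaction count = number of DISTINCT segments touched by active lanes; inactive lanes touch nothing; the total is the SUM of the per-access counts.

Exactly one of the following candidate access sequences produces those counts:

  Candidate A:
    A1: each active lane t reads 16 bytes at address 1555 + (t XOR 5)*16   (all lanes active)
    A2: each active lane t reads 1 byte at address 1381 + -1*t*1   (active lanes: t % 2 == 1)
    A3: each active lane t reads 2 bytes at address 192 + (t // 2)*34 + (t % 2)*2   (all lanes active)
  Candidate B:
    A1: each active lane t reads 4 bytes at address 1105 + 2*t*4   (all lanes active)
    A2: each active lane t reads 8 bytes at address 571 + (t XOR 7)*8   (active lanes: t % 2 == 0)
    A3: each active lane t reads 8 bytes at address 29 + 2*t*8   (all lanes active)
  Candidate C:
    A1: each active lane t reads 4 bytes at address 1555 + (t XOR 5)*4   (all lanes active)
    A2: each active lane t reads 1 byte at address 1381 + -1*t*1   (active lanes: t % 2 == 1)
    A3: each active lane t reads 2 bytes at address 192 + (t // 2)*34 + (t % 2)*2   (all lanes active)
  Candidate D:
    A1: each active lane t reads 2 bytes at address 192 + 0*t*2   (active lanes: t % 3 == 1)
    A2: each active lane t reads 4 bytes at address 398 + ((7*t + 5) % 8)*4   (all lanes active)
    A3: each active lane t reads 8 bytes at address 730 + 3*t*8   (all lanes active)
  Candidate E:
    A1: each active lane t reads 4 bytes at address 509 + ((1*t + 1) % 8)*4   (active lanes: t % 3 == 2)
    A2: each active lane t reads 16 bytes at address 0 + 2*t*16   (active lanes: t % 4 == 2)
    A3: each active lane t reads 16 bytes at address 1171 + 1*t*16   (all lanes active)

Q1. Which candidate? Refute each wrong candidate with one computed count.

B: A1 gives 3 transactions, not 5
C: A1 gives 2 transactions, not 5
D: A1 gives 1 transaction, not 5
E: A1 gives 1 transaction, not 5
A: all counts match (5,2,4)

Answer: A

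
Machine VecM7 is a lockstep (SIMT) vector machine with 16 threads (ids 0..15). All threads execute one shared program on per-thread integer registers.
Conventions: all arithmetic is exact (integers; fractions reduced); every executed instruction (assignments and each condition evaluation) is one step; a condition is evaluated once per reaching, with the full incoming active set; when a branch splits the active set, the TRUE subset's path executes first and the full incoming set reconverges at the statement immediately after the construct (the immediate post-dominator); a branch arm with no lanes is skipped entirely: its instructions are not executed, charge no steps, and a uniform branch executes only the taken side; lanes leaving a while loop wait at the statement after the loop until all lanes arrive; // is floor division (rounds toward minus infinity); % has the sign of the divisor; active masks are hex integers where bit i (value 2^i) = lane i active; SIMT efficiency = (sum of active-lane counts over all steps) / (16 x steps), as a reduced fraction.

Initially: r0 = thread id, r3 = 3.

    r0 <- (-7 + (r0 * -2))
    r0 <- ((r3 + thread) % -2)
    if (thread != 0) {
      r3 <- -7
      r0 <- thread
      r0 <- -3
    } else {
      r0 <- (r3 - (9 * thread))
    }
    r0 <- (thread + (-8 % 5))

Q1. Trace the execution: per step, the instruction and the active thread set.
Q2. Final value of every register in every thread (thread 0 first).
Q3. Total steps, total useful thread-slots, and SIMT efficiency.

step 0: r0 <- (-7 + (r0 * -2))       0xffff
step 1: r0 <- ((r3 + thread) % -2)   0xffff
step 2: eval (thread != 0)           0xffff
step 3: r3 <- -7                     0xfffe
step 4: r0 <- thread                 0xfffe
step 5: r0 <- -3                     0xfffe
step 6: r0 <- (r3 - (9 * thread))    0x0001
step 7: r0 <- (thread + (-8 % 5))    0xffff

Answer: 8 steps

r0: 2,3,4,5,6,7,8,9,10,11,12,13,14,15,16,17
r3: 3,-7,-7,-7,-7,-7,-7,-7,-7,-7,-7,-7,-7,-7,-7,-7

steps = 8; useful = 110; efficiency = 110/128 = 55/64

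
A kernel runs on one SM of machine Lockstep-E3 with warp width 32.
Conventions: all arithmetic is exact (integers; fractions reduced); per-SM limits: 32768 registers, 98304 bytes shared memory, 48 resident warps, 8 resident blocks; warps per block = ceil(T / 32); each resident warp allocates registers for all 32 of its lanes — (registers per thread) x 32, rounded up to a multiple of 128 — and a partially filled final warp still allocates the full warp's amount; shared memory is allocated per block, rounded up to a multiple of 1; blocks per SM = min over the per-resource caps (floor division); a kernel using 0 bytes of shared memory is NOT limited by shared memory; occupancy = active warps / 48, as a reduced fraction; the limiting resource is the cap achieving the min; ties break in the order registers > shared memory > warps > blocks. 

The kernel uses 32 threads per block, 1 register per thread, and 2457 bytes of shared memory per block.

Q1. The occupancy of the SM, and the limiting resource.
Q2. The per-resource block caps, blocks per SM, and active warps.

Answer: occupancy 1/6, limited by blocks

registers: 256 blocks
shared memory: 40 blocks
warps: 48 blocks
blocks: 8 blocks

Answer: 8 blocks, 8 active warps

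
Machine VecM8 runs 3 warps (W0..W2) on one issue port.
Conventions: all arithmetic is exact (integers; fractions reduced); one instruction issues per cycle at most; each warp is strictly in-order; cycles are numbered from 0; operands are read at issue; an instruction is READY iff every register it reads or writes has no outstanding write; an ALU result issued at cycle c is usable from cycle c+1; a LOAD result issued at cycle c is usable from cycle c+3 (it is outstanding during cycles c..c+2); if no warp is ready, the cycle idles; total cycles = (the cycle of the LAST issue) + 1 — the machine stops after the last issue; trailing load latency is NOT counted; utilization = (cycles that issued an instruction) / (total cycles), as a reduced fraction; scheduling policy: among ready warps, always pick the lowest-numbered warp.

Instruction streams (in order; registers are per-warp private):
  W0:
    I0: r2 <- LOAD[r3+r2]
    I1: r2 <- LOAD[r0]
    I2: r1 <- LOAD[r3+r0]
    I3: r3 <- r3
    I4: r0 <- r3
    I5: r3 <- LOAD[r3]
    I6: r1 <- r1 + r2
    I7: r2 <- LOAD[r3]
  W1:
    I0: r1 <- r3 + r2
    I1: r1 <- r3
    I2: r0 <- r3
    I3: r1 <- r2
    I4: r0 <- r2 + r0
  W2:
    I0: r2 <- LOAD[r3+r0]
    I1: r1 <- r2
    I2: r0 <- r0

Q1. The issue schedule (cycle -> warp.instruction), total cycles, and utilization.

cycle 0: W0.I0
cycle 1: W1.I0
cycle 2: W1.I1
cycle 3: W0.I1
cycle 4: W0.I2
cycle 5: W0.I3
cycle 6: W0.I4
cycle 7: W0.I5
cycle 8: W0.I6
cycle 9: W1.I2
cycle 10: W0.I7
cycle 11: W1.I3
cycle 12: W1.I4
cycle 13: W2.I0
cycle 14: idle
cycle 15: idle
cycle 16: W2.I1
cycle 17: W2.I2

Answer: 18 cycles, utilization 8/9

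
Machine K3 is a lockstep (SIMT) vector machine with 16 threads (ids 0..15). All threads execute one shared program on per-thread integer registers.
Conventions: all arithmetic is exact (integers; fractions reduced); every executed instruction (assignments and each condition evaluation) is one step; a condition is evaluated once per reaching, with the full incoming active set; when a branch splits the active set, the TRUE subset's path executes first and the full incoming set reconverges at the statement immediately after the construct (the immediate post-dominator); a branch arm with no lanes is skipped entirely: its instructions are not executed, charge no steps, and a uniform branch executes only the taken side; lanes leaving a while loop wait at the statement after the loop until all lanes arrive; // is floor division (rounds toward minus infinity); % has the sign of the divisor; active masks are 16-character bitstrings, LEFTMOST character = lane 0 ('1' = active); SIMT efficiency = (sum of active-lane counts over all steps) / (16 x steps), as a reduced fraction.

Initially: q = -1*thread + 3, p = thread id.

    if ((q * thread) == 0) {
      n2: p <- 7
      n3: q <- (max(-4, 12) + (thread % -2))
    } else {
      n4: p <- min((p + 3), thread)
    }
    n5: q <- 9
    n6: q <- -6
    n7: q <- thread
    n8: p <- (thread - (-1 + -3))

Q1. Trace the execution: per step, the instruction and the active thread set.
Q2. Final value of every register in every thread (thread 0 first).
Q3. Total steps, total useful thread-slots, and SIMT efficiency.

step 0: eval ((q * thread) == 0)     1111111111111111
step 1: p <- 7                       1001000000000000
step 2: q <- (max(-4, 12) + (thread % -2)) 1001000000000000
step 3: p <- min((p + 3), thread)    0110111111111111
step 4: q <- 9                       1111111111111111
step 5: q <- -6                      1111111111111111
step 6: q <- thread                  1111111111111111
step 7: p <- (thread - (-1 + -3))    1111111111111111

Answer: 8 steps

q: 0,1,2,3,4,5,6,7,8,9,10,11,12,13,14,15
p: 4,5,6,7,8,9,10,11,12,13,14,15,16,17,18,19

steps = 8; useful = 98; efficiency = 98/128 = 49/64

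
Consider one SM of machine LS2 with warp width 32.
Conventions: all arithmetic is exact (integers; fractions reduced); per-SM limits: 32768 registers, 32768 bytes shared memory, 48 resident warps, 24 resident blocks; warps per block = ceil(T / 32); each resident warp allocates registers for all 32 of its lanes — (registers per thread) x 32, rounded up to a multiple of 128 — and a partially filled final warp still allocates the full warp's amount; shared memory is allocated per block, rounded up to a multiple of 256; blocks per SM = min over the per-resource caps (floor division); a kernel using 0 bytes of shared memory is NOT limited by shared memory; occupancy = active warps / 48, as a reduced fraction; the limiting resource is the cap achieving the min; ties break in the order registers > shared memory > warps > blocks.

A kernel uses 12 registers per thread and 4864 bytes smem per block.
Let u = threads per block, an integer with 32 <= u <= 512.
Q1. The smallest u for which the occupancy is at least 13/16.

Answer: u = 193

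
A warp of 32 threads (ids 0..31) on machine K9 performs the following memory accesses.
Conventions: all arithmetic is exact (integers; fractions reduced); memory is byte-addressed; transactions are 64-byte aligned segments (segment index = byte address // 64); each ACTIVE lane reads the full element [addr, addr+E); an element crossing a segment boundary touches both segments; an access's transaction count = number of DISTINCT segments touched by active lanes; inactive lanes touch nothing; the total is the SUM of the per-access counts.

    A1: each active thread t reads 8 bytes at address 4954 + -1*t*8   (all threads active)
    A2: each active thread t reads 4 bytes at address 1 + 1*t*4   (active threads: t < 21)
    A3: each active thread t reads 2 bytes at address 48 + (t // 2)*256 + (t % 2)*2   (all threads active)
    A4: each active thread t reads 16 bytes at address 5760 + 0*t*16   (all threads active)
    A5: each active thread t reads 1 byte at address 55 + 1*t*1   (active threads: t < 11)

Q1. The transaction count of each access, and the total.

A1: 5 transactions
A2: 2 transactions
A3: 16 transactions
A4: 1 transaction
A5: 2 transactions

Answer: 5,2,16,1,2; total 26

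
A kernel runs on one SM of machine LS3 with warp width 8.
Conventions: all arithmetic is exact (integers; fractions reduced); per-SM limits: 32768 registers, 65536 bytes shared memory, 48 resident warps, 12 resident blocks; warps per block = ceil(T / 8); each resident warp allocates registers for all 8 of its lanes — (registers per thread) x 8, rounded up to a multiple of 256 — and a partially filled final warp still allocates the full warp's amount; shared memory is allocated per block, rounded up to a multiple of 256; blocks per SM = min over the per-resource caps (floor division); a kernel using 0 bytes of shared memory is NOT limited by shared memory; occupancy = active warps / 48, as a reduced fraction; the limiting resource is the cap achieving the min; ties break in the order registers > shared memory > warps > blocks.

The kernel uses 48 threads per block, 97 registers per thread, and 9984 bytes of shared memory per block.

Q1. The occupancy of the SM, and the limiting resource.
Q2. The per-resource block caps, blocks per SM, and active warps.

Answer: occupancy 5/8, limited by registers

registers: 5 blocks
shared memory: 6 blocks
warps: 8 blocks
blocks: 12 blocks

Answer: 5 blocks, 30 active warps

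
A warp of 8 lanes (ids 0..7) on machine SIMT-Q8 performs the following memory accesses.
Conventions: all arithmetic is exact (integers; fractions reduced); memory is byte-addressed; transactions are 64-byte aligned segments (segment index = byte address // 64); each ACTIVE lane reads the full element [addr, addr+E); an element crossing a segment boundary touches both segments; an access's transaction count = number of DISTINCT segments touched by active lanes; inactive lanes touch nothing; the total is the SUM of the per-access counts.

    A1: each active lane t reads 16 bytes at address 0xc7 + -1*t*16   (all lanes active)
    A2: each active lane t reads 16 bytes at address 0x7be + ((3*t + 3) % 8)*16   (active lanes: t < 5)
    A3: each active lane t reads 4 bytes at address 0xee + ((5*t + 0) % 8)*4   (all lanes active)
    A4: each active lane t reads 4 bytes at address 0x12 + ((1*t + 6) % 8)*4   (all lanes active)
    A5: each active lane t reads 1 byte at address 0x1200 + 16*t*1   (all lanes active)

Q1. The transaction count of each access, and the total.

A1: 3 transactions
A2: 2 transactions
A3: 2 transactions
A4: 1 transaction
A5: 2 transactions

Answer: 3,2,2,1,2; total 10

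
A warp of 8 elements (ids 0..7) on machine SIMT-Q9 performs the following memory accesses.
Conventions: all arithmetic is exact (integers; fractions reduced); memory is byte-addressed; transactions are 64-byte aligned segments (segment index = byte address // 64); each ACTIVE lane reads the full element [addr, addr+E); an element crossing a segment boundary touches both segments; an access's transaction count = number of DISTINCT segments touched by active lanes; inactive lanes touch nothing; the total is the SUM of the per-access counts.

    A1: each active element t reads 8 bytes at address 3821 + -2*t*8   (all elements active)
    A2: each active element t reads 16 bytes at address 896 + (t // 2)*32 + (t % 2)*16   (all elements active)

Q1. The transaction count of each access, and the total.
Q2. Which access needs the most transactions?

A1: 3 transactions
A2: 2 transactions

Answer: 3,2; total 5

Answer: A1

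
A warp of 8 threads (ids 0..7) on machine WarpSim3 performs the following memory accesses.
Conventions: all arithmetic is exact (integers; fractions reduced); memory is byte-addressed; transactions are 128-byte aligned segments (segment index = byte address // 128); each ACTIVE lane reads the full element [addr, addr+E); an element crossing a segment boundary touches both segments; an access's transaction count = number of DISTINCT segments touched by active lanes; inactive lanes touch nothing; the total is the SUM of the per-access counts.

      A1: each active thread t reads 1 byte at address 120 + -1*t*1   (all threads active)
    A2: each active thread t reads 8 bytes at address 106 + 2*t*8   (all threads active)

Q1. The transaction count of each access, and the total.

A1: 1 transaction
A2: 2 transactions

Answer: 1,2; total 3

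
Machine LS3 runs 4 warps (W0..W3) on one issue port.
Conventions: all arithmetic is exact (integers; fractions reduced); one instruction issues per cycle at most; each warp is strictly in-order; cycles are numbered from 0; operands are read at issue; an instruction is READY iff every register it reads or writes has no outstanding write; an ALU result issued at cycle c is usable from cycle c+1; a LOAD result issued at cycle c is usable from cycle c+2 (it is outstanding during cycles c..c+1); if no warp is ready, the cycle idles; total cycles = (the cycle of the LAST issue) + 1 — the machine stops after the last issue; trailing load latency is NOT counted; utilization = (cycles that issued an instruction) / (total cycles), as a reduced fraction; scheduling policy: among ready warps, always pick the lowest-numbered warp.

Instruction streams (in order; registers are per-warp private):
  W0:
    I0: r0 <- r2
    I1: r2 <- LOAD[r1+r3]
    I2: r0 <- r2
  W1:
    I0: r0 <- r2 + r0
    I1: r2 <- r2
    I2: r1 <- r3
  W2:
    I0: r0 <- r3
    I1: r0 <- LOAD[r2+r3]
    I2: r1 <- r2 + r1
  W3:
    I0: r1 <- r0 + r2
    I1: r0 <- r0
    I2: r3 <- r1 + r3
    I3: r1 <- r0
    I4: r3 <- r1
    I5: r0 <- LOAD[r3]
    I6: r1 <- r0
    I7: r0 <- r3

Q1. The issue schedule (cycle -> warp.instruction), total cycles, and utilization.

cycle 0: W0.I0
cycle 1: W0.I1
cycle 2: W1.I0
cycle 3: W0.I2
cycle 4: W1.I1
cycle 5: W1.I2
cycle 6: W2.I0
cycle 7: W2.I1
cycle 8: W2.I2
cycle 9: W3.I0
cycle 10: W3.I1
cycle 11: W3.I2
cycle 12: W3.I3
cycle 13: W3.I4
cycle 14: W3.I5
cycle 15: idle
cycle 16: W3.I6
cycle 17: W3.I7

Answer: 18 cycles, utilization 17/18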